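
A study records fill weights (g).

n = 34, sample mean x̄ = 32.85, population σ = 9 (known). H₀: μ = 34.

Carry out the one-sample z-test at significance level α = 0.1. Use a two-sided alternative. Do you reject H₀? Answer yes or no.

reject H₀: no

SE = σ/√n = 9/√34 = 1.5435
z = (x̄−μ₀)/SE = (32.85−34)/1.5435 = -0.7451
p-value (two-sided) = 0.45623
At α=0.1: p ≥ α → fail to reject H₀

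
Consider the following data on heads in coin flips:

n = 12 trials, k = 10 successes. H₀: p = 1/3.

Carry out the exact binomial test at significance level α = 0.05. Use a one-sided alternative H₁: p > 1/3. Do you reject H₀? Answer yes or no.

reject H₀: yes

Exact binomial: n=12, k=10, p₀=1/3=0.3333
P(X≥10) from Σ C(n,i)·p₀^i·(1−p₀)^(n−i)
p-value (one-sided, H₁ greater) = 0.00054
At α=0.05: p < α → reject H₀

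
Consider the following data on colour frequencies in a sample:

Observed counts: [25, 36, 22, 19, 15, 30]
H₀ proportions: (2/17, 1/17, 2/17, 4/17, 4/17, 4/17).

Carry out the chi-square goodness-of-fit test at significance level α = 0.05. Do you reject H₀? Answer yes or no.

n = 147; E_i = n·p_i = [17.29, 8.65, 17.29, 34.59, 34.59, 34.59]
χ² = (25−17.29)²/17.29 + (36−8.65)²/8.65 + (22−17.29)²/17.29 + (19−34.59)²/34.59 + (15−34.59)²/34.59 + (30−34.59)²/34.59 = 109.9660
df = 5
p-value (upper-tail) = 0.00000
At α=0.05: p < α → reject H₀

reject H₀: yes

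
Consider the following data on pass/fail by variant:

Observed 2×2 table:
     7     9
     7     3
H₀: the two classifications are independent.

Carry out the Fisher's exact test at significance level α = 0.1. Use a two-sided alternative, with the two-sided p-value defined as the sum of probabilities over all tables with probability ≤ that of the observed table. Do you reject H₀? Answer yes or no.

reject H₀: no

Margins: r₁=16, r₂=10, c₁=14, c₂=12, n=26
p_obs = C(16,7)·C(10,7)/C(26,14); sum pmf over tables with pmf ≤ p_obs
p-value (two-sided) = 0.24752
At α=0.1: p ≥ α → fail to reject H₀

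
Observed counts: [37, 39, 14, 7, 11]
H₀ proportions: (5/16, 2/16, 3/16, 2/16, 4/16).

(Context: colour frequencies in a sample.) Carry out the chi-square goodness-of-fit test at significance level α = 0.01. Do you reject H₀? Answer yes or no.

n = 108; E_i = n·p_i = [33.75, 13.50, 20.25, 13.50, 27.00]
χ² = (37−33.75)²/33.75 + (39−13.50)²/13.50 + (14−20.25)²/20.25 + (7−13.50)²/13.50 + (11−27.00)²/27.00 = 63.0198
df = 4
p-value (upper-tail) = 0.00000
At α=0.01: p < α → reject H₀

reject H₀: yes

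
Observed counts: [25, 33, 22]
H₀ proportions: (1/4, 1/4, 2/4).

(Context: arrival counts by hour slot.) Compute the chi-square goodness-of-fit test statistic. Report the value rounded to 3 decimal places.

test statistic = 17.800

n = 80; E_i = n·p_i = [20.00, 20.00, 40.00]
χ² = (25−20.00)²/20.00 + (33−20.00)²/20.00 + (22−40.00)²/40.00 = 17.8000
df = 2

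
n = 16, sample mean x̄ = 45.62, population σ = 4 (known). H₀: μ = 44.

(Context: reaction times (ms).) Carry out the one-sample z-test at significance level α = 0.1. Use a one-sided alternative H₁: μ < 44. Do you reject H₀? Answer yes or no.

reject H₀: no

SE = σ/√n = 4/√16 = 1.0000
z = (x̄−μ₀)/SE = (45.62−44)/1.0000 = 1.6200
p-value (one-sided, H₁ less) = 0.94738
At α=0.1: p ≥ α → fail to reject H₀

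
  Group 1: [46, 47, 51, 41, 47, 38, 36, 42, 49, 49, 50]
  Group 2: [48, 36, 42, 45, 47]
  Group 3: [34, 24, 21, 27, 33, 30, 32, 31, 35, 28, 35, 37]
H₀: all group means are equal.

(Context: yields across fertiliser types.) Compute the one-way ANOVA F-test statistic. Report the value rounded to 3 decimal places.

test statistic = 28.091

Group means [45.09, 43.60, 30.58], grand mean 38.607
SSB = Σnᵢ(x̄ᵢ−x̄)² = 1359.653; SSW = ΣΣ(x−x̄ᵢ)² = 605.026
MSB = 1359.653/2 = 679.8264; MSW = 605.026/25 = 24.2010
F = MSB/MSW = 28.0908
df = (2, 25)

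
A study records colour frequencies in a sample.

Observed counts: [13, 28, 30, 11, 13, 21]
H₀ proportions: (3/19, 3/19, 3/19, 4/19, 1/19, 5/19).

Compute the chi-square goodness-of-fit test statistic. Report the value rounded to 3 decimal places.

n = 116; E_i = n·p_i = [18.32, 18.32, 18.32, 24.42, 6.11, 30.53]
χ² = (13−18.32)²/18.32 + (28−18.32)²/18.32 + (30−18.32)²/18.32 + (11−24.42)²/24.42 + (13−6.11)²/6.11 + (21−30.53)²/30.53 = 32.2519
df = 5

test statistic = 32.252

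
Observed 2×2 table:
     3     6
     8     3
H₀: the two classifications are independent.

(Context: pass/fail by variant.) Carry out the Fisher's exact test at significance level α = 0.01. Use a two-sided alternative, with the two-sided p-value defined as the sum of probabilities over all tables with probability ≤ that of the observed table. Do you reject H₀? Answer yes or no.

Margins: r₁=9, r₂=11, c₁=11, c₂=9, n=20
p_obs = C(9,3)·C(11,8)/C(20,11); sum pmf over tables with pmf ≤ p_obs
p-value (two-sided) = 0.17480
At α=0.01: p ≥ α → fail to reject H₀

reject H₀: no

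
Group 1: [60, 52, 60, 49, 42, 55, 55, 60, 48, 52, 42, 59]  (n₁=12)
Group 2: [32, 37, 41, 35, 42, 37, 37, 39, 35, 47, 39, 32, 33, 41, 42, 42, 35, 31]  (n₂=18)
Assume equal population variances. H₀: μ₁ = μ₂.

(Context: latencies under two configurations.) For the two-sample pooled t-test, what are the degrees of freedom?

degrees of freedom = 28

df = n₁ + n₂ − 2 = 12 + 18 − 2 = 28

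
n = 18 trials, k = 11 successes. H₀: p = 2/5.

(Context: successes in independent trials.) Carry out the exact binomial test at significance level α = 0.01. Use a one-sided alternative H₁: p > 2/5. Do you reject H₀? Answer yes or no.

Exact binomial: n=18, k=11, p₀=2/5=0.4000
P(X≥11) from Σ C(n,i)·p₀^i·(1−p₀)^(n−i)
p-value (one-sided, H₁ greater) = 0.05765
At α=0.01: p ≥ α → fail to reject H₀

reject H₀: no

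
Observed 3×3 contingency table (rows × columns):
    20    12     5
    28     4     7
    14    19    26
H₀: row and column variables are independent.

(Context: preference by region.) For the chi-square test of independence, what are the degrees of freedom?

df = (r−1)(c−1) = (3−1)·(3−1) = 4

degrees of freedom = 4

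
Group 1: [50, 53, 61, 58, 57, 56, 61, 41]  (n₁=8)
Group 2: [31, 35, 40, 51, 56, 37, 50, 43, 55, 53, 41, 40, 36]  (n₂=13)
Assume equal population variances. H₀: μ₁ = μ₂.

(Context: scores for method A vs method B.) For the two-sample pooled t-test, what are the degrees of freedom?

degrees of freedom = 19

df = n₁ + n₂ − 2 = 8 + 13 − 2 = 19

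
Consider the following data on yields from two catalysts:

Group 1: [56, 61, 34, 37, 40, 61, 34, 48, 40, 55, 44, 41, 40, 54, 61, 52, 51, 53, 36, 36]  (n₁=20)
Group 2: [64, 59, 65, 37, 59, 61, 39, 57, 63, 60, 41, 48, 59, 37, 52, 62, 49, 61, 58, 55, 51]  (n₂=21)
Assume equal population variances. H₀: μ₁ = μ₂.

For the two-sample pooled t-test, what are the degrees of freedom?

df = n₁ + n₂ − 2 = 20 + 21 − 2 = 39

degrees of freedom = 39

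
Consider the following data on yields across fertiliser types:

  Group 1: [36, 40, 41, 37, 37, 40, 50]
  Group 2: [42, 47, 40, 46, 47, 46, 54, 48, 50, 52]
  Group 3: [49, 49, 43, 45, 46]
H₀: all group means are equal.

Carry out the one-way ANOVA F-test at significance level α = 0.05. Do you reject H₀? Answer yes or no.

reject H₀: yes

Group means [40.14, 47.20, 46.40], grand mean 44.773
SSB = Σnᵢ(x̄ᵢ−x̄)² = 222.206; SSW = ΣΣ(x−x̄ᵢ)² = 321.657
MSB = 222.206/2 = 111.1032; MSW = 321.657/19 = 16.9293
F = MSB/MSW = 6.5628
df = (2, 19)
p-value (upper-tail) = 0.00681
At α=0.05: p < α → reject H₀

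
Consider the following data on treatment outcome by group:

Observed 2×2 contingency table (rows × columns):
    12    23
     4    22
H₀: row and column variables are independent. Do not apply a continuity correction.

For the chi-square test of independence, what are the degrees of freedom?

degrees of freedom = 1

df = (r−1)(c−1) = (2−1)·(2−1) = 1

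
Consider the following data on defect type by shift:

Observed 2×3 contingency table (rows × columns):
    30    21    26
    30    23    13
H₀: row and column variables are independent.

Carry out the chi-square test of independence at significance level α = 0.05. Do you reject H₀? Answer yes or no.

Row totals [77, 66], col totals [60, 44, 39], n=143
χ² = (30−32.31)²/32.31 + (21−23.69)²/23.69 + (26−21.00)²/21.00 + (30−27.69)²/27.69 + (23−20.31)²/20.31 + (13−18.00)²/18.00 = 3.5994
df = 2
p-value (upper-tail) = 0.16535
At α=0.05: p ≥ α → fail to reject H₀

reject H₀: no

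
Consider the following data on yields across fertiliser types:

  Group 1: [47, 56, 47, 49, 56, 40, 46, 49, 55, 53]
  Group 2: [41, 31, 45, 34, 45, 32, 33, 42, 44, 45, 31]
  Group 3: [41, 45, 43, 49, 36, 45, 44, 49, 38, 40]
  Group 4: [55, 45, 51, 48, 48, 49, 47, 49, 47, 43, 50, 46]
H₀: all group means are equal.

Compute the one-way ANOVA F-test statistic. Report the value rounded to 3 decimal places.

Group means [49.80, 38.45, 43.00, 48.17], grand mean 44.860
SSB = Σnᵢ(x̄ᵢ−x̄)² = 861.169; SSW = ΣΣ(x−x̄ᵢ)² = 893.994
MSB = 861.169/3 = 287.0563; MSW = 893.994/39 = 22.9229
F = MSB/MSW = 12.5227
df = (3, 39)

test statistic = 12.523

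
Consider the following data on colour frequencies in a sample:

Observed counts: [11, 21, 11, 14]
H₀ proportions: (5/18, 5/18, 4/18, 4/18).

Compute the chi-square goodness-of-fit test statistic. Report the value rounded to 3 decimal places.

n = 57; E_i = n·p_i = [15.83, 15.83, 12.67, 12.67]
χ² = (11−15.83)²/15.83 + (21−15.83)²/15.83 + (11−12.67)²/12.67 + (14−12.67)²/12.67 = 3.5211
df = 3

test statistic = 3.521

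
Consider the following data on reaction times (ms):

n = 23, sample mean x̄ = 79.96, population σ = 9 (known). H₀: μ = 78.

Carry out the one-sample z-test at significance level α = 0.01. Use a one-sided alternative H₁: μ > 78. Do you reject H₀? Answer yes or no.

SE = σ/√n = 9/√23 = 1.8766
z = (x̄−μ₀)/SE = (79.96−78)/1.8766 = 1.0444
p-value (one-sided, H₁ greater) = 0.14814
At α=0.01: p ≥ α → fail to reject H₀

reject H₀: no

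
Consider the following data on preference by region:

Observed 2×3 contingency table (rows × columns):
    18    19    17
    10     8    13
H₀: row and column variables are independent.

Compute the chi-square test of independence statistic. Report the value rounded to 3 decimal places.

Row totals [54, 31], col totals [28, 27, 30], n=85
χ² = (18−17.79)²/17.79 + (19−17.15)²/17.15 + (17−19.06)²/19.06 + (10−10.21)²/10.21 + (8−9.85)²/9.85 + (13−10.94)²/10.94 = 1.1621
df = 2

test statistic = 1.162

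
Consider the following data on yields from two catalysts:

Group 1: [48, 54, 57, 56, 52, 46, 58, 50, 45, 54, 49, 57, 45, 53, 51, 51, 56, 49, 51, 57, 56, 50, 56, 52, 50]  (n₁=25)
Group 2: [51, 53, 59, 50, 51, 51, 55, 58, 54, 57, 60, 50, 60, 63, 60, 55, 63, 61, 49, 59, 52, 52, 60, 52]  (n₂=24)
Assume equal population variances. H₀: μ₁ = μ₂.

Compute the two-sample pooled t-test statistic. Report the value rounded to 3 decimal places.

x̄₁=52.120, s₁=3.909, n₁=25
x̄₂=55.625, s₂=4.499, n₂=24
s_p² = [24·3.909² + 23·4.499²]/47 = 17.7078
SE = √(s_p²·(1/25+1/24)) = 1.2026
t = (52.120−55.625)/1.2026 = -2.9146
df = 47

test statistic = -2.915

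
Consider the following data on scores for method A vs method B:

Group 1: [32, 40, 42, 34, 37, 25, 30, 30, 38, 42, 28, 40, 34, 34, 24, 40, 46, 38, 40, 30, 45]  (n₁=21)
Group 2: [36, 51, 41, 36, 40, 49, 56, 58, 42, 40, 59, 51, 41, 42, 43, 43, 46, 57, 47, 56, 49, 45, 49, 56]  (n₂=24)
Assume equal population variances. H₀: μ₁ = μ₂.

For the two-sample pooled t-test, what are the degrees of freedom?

degrees of freedom = 43

df = n₁ + n₂ − 2 = 21 + 24 − 2 = 43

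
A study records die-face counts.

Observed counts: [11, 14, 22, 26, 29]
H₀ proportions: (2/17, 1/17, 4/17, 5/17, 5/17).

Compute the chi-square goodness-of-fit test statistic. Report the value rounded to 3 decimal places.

test statistic = 11.483

n = 102; E_i = n·p_i = [12.00, 6.00, 24.00, 30.00, 30.00]
χ² = (11−12.00)²/12.00 + (14−6.00)²/6.00 + (22−24.00)²/24.00 + (26−30.00)²/30.00 + (29−30.00)²/30.00 = 11.4833
df = 4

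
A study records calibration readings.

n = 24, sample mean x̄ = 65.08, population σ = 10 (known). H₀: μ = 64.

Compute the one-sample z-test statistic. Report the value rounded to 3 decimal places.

test statistic = 0.529

SE = σ/√n = 10/√24 = 2.0412
z = (x̄−μ₀)/SE = (65.08−64)/2.0412 = 0.5291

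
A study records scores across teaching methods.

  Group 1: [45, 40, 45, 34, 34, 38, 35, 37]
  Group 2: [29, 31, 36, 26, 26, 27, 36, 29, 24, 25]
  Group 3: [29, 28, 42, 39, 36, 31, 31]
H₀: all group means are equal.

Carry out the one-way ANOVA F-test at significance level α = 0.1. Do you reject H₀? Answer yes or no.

Group means [38.50, 28.90, 33.71], grand mean 33.320
SSB = Σnᵢ(x̄ᵢ−x̄)² = 411.111; SSW = ΣΣ(x−x̄ᵢ)² = 478.329
MSB = 411.111/2 = 205.5557; MSW = 478.329/22 = 21.7422
F = MSB/MSW = 9.4542
df = (2, 22)
p-value (upper-tail) = 0.00109
At α=0.1: p < α → reject H₀

reject H₀: yes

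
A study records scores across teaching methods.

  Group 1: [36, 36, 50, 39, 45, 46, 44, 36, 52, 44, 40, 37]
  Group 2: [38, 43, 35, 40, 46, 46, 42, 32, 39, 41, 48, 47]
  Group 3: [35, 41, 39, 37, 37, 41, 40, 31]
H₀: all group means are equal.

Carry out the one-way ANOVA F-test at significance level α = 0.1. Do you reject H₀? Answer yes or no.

reject H₀: no

Group means [42.08, 41.42, 37.62], grand mean 40.719
SSB = Σnᵢ(x̄ᵢ−x̄)² = 104.760; SSW = ΣΣ(x−x̄ᵢ)² = 693.708
MSB = 104.760/2 = 52.3802; MSW = 693.708/29 = 23.9210
F = MSB/MSW = 2.1897
df = (2, 29)
p-value (upper-tail) = 0.13011
At α=0.1: p ≥ α → fail to reject H₀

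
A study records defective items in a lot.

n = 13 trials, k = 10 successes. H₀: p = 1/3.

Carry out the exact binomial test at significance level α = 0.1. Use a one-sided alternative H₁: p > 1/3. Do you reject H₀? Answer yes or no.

Exact binomial: n=13, k=10, p₀=1/3=0.3333
P(X≥10) from Σ C(n,i)·p₀^i·(1−p₀)^(n−i)
p-value (one-sided, H₁ greater) = 0.00165
At α=0.1: p < α → reject H₀

reject H₀: yes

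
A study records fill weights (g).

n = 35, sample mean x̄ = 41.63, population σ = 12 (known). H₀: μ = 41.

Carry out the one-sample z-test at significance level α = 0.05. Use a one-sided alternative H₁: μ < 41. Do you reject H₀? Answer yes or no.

SE = σ/√n = 12/√35 = 2.0284
z = (x̄−μ₀)/SE = (41.63−41)/2.0284 = 0.3106
p-value (one-sided, H₁ less) = 0.62195
At α=0.05: p ≥ α → fail to reject H₀

reject H₀: no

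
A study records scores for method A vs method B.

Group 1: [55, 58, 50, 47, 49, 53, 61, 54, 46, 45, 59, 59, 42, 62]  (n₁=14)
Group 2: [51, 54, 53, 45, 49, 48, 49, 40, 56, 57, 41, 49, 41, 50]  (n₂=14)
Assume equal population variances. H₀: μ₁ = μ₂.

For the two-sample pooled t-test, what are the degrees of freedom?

df = n₁ + n₂ − 2 = 14 + 14 − 2 = 26

degrees of freedom = 26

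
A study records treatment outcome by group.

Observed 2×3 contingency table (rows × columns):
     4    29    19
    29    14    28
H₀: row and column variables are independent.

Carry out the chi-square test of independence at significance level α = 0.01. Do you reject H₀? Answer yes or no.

Row totals [52, 71], col totals [33, 43, 47], n=123
χ² = (4−13.95)²/13.95 + (29−18.18)²/18.18 + (19−19.87)²/19.87 + (29−19.05)²/19.05 + (14−24.82)²/24.82 + (28−27.13)²/27.13 = 23.5217
df = 2
p-value (upper-tail) = 0.00001
At α=0.01: p < α → reject H₀

reject H₀: yes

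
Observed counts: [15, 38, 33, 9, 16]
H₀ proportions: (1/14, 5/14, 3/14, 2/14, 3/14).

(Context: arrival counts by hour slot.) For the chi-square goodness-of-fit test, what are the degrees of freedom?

degrees of freedom = 4

df = k − 1 = 5 − 1 = 4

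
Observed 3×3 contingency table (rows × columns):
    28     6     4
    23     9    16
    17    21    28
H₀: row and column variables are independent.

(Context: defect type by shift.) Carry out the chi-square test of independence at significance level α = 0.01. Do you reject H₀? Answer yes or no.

Row totals [38, 48, 66], col totals [68, 36, 48], n=152
χ² = (28−17.00)²/17.00 + (6−9.00)²/9.00 + (4−12.00)²/12.00 + (23−21.47)²/21.47 + (9−11.37)²/11.37 + (16−15.16)²/15.16 + (17−29.53)²/29.53 + (21−15.63)²/15.63 + (28−20.84)²/20.84 = 23.7158
df = 4
p-value (upper-tail) = 0.00009
At α=0.01: p < α → reject H₀

reject H₀: yes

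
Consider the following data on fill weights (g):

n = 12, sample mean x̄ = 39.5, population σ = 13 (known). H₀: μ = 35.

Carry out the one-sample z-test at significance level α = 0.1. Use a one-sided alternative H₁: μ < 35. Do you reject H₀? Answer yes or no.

reject H₀: no

SE = σ/√n = 13/√12 = 3.7528
z = (x̄−μ₀)/SE = (39.5−35)/3.7528 = 1.1991
p-value (one-sided, H₁ less) = 0.88476
At α=0.1: p ≥ α → fail to reject H₀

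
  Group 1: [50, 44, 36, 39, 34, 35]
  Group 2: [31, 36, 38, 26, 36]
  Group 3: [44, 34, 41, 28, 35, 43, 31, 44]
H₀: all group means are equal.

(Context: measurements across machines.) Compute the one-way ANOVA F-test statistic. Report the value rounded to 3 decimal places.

Group means [39.67, 33.40, 37.50], grand mean 37.105
SSB = Σnᵢ(x̄ᵢ−x̄)² = 109.256; SSW = ΣΣ(x−x̄ᵢ)² = 566.533
MSB = 109.256/2 = 54.6281; MSW = 566.533/16 = 35.4083
F = MSB/MSW = 1.5428
df = (2, 16)

test statistic = 1.543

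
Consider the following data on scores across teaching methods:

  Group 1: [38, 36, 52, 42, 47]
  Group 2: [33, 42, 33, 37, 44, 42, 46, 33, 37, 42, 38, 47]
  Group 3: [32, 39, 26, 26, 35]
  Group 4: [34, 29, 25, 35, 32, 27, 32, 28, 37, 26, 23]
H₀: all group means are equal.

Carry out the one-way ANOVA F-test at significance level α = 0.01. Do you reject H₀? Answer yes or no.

Group means [43.00, 39.50, 31.60, 29.82], grand mean 35.606
SSB = Σnᵢ(x̄ᵢ−x̄)² = 904.042; SSW = ΣΣ(x−x̄ᵢ)² = 781.836
MSB = 904.042/3 = 301.3475; MSW = 781.836/29 = 26.9599
F = MSB/MSW = 11.1776
df = (3, 29)
p-value (upper-tail) = 0.00005
At α=0.01: p < α → reject H₀

reject H₀: yes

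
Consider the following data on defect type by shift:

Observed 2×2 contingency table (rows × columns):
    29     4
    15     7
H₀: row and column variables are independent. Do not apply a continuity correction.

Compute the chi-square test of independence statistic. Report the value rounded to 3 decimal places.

test statistic = 3.201

Row totals [33, 22], col totals [44, 11], n=55
χ² = (29−26.40)²/26.40 + (4−6.60)²/6.60 + (15−17.60)²/17.60 + (7−4.40)²/4.40 = 3.2008
df = 1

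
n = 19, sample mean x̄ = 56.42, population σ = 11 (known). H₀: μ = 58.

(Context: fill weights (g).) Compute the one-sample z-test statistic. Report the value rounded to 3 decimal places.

test statistic = -0.626

SE = σ/√n = 11/√19 = 2.5236
z = (x̄−μ₀)/SE = (56.42−58)/2.5236 = -0.6261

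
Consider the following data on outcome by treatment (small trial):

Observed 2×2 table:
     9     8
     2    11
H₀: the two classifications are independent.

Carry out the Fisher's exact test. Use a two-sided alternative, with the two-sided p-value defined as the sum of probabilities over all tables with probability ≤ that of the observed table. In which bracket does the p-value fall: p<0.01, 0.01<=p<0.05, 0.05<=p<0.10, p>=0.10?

Margins: r₁=17, r₂=13, c₁=11, c₂=19, n=30
p_obs = C(17,9)·C(13,2)/C(30,11); sum pmf over tables with pmf ≤ p_obs
p-value (two-sided) = 0.05746
→ bracket: 0.05<=p<0.10

p-value bracket: 0.05<=p<0.10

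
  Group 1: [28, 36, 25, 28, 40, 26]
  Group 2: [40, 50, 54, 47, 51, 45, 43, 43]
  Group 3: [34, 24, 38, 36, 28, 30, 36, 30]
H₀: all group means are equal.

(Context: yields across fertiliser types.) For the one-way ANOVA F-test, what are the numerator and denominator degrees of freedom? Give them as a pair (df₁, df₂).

k = 3 groups, N = 22 total
df = (k−1, N−k) = (3−1, 22−3) = (2, 19)

degrees of freedom = [2, 19]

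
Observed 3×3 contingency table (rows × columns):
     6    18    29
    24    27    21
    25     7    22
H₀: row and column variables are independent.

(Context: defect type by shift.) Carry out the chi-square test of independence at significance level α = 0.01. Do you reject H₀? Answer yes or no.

reject H₀: yes

Row totals [53, 72, 54], col totals [55, 52, 72], n=179
χ² = (6−16.28)²/16.28 + (18−15.40)²/15.40 + (29−21.32)²/21.32 + (24−22.12)²/22.12 + (27−20.92)²/20.92 + (21−28.96)²/28.96 + (25−16.59)²/16.59 + (7−15.69)²/15.69 + (22−21.72)²/21.72 = 22.8956
df = 4
p-value (upper-tail) = 0.00013
At α=0.01: p < α → reject H₀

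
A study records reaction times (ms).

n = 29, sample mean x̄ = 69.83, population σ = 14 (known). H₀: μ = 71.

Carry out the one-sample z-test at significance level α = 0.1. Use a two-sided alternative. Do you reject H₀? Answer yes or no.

reject H₀: no

SE = σ/√n = 14/√29 = 2.5997
z = (x̄−μ₀)/SE = (69.83−71)/2.5997 = -0.4500
p-value (two-sided) = 0.65268
At α=0.1: p ≥ α → fail to reject H₀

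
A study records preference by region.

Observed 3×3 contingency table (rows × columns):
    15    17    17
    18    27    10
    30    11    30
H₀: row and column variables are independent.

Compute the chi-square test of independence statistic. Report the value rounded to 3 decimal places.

test statistic = 18.300

Row totals [49, 55, 71], col totals [63, 55, 57], n=175
χ² = (15−17.64)²/17.64 + (17−15.40)²/15.40 + (17−15.96)²/15.96 + (18−19.80)²/19.80 + (27−17.29)²/17.29 + (10−17.91)²/17.91 + (30−25.56)²/25.56 + (11−22.31)²/22.31 + (30−23.13)²/23.13 = 18.3000
df = 4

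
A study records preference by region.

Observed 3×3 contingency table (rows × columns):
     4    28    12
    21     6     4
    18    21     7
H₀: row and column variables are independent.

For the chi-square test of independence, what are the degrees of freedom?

df = (r−1)(c−1) = (3−1)·(3−1) = 4

degrees of freedom = 4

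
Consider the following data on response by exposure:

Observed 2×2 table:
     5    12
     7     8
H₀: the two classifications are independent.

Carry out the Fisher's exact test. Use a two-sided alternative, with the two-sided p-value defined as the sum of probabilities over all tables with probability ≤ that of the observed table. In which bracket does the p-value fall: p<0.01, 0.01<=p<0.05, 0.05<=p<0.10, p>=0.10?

Margins: r₁=17, r₂=15, c₁=12, c₂=20, n=32
p_obs = C(17,5)·C(15,7)/C(32,12); sum pmf over tables with pmf ≤ p_obs
p-value (two-sided) = 0.46701
→ bracket: p>=0.10

p-value bracket: p>=0.10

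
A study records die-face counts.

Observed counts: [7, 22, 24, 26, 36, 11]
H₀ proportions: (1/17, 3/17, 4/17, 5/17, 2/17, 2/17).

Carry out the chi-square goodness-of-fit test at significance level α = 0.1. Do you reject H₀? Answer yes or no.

n = 126; E_i = n·p_i = [7.41, 22.24, 29.65, 37.06, 14.82, 14.82]
χ² = (7−7.41)²/7.41 + (22−22.24)²/22.24 + (24−29.65)²/29.65 + (26−37.06)²/37.06 + (36−14.82)²/14.82 + (11−14.82)²/14.82 = 35.6394
df = 5
p-value (upper-tail) = 0.00000
At α=0.1: p < α → reject H₀

reject H₀: yes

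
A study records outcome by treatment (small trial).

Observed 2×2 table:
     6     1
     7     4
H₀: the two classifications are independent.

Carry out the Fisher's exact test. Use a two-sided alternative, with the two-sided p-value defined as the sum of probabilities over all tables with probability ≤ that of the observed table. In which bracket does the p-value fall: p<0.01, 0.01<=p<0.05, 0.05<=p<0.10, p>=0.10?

Margins: r₁=7, r₂=11, c₁=13, c₂=5, n=18
p_obs = C(7,6)·C(11,7)/C(18,13); sum pmf over tables with pmf ≤ p_obs
p-value (two-sided) = 0.59559
→ bracket: p>=0.10

p-value bracket: p>=0.10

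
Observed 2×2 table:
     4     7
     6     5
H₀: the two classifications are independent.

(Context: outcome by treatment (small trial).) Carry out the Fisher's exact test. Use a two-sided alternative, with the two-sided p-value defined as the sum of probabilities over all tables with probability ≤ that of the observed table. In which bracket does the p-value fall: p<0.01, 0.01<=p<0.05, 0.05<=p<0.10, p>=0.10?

Margins: r₁=11, r₂=11, c₁=10, c₂=12, n=22
p_obs = C(11,4)·C(11,6)/C(22,10); sum pmf over tables with pmf ≤ p_obs
p-value (two-sided) = 0.66992
→ bracket: p>=0.10

p-value bracket: p>=0.10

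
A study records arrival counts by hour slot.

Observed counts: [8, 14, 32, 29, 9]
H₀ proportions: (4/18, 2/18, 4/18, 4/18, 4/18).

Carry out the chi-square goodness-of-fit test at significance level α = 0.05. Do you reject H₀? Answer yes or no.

n = 92; E_i = n·p_i = [20.44, 10.22, 20.44, 20.44, 20.44]
χ² = (8−20.44)²/20.44 + (14−10.22)²/10.22 + (32−20.44)²/20.44 + (29−20.44)²/20.44 + (9−20.44)²/20.44 = 25.4891
df = 4
p-value (upper-tail) = 0.00004
At α=0.05: p < α → reject H₀

reject H₀: yes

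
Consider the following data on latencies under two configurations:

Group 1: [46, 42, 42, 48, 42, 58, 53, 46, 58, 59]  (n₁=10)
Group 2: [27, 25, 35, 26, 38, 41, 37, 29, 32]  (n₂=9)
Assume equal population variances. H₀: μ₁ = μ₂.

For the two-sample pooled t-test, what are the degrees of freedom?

degrees of freedom = 17

df = n₁ + n₂ − 2 = 10 + 9 − 2 = 17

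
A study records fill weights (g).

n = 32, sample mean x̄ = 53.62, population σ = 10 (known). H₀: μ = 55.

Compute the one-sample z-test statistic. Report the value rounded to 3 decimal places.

test statistic = -0.781

SE = σ/√n = 10/√32 = 1.7678
z = (x̄−μ₀)/SE = (53.62−55)/1.7678 = -0.7806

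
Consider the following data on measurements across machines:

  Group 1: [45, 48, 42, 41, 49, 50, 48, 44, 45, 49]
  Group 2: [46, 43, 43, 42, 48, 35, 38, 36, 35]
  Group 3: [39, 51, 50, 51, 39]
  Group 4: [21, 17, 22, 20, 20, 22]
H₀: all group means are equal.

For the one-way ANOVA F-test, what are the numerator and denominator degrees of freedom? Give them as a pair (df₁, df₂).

degrees of freedom = [3, 26]

k = 4 groups, N = 30 total
df = (k−1, N−k) = (4−1, 30−4) = (3, 26)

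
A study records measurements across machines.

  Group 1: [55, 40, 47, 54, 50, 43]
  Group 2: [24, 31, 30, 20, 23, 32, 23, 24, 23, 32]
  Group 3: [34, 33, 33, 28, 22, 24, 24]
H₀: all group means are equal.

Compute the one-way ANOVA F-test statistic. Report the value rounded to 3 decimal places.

Group means [48.17, 26.20, 28.29], grand mean 32.565
SSB = Σnᵢ(x̄ᵢ−x̄)² = 1993.790; SSW = ΣΣ(x−x̄ᵢ)² = 515.862
MSB = 1993.790/2 = 996.8951; MSW = 515.862/20 = 25.7931
F = MSB/MSW = 38.6497
df = (2, 20)

test statistic = 38.650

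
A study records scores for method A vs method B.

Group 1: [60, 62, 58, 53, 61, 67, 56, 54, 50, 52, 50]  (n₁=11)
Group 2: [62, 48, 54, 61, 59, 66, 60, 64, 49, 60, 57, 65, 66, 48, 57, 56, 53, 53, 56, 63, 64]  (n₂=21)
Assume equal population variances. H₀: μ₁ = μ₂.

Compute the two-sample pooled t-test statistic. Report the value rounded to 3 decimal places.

x̄₁=56.636, s₁=5.464, n₁=11
x̄₂=58.143, s₂=5.764, n₂=21
s_p² = [10·5.464² + 20·5.764²]/30 = 32.1039
SE = √(s_p²·(1/11+1/21)) = 2.1089
t = (56.636−58.143)/2.1089 = -0.7144
df = 30

test statistic = -0.714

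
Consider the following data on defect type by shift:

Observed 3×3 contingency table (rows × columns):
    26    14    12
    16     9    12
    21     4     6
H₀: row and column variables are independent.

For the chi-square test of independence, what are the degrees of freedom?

df = (r−1)(c−1) = (3−1)·(3−1) = 4

degrees of freedom = 4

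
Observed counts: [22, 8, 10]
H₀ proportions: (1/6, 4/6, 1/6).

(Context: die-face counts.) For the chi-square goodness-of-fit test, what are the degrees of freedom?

df = k − 1 = 3 − 1 = 2

degrees of freedom = 2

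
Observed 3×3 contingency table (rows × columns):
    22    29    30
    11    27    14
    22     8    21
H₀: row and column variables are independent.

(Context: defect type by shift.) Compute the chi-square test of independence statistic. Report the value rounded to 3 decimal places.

Row totals [81, 52, 51], col totals [55, 64, 65], n=184
χ² = (22−24.21)²/24.21 + (29−28.17)²/28.17 + (30−28.61)²/28.61 + (11−15.54)²/15.54 + (27−18.09)²/18.09 + (14−18.37)²/18.37 + (22−15.24)²/15.24 + (8−17.74)²/17.74 + (21−18.02)²/18.02 = 15.8878
df = 4

test statistic = 15.888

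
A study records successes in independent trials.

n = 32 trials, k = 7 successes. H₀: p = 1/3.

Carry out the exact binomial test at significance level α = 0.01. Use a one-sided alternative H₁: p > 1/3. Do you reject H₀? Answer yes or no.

Exact binomial: n=32, k=7, p₀=1/3=0.3333
P(X≥7) from Σ C(n,i)·p₀^i·(1−p₀)^(n−i)
p-value (one-sided, H₁ greater) = 0.94562
At α=0.01: p ≥ α → fail to reject H₀

reject H₀: no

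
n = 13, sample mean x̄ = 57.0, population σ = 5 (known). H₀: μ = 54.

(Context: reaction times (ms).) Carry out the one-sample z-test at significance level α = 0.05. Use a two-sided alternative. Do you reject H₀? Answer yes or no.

reject H₀: yes

SE = σ/√n = 5/√13 = 1.3868
z = (x̄−μ₀)/SE = (57.0−54)/1.3868 = 2.1633
p-value (two-sided) = 0.03052
At α=0.05: p < α → reject H₀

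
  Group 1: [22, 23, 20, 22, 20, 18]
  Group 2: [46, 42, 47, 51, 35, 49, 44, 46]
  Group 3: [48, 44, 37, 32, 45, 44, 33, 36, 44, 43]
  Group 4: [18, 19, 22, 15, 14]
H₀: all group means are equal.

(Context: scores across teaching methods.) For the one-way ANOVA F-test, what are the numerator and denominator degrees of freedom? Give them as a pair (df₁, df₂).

degrees of freedom = [3, 25]

k = 4 groups, N = 29 total
df = (k−1, N−k) = (4−1, 29−4) = (3, 25)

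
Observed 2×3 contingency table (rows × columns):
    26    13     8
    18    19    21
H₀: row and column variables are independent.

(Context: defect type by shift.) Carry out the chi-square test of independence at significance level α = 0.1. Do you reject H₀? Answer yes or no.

Row totals [47, 58], col totals [44, 32, 29], n=105
χ² = (26−19.70)²/19.70 + (13−14.32)²/14.32 + (8−12.98)²/12.98 + (18−24.30)²/24.30 + (19−17.68)²/17.68 + (21−16.02)²/16.02 = 7.3353
df = 2
p-value (upper-tail) = 0.02554
At α=0.1: p < α → reject H₀

reject H₀: yes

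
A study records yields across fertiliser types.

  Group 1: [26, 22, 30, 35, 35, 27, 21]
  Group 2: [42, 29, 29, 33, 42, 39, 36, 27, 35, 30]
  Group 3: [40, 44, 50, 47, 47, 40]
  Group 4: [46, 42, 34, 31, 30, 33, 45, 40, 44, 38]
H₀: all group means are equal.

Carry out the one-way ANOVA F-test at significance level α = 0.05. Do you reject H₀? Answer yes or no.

Group means [28.00, 34.20, 44.67, 38.30], grand mean 36.030
SSB = Σnᵢ(x̄ᵢ−x̄)² = 983.936; SSW = ΣΣ(x−x̄ᵢ)² = 871.033
MSB = 983.936/3 = 327.9788; MSW = 871.033/29 = 30.0356
F = MSB/MSW = 10.9197
df = (3, 29)
p-value (upper-tail) = 0.00006
At α=0.05: p < α → reject H₀

reject H₀: yes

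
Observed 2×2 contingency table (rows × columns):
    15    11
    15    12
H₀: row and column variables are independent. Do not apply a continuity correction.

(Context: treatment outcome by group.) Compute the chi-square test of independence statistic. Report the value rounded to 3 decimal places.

Row totals [26, 27], col totals [30, 23], n=53
χ² = (15−14.72)²/14.72 + (11−11.28)²/11.28 + (15−15.28)²/15.28 + (12−11.72)²/11.72 = 0.0246
df = 1

test statistic = 0.025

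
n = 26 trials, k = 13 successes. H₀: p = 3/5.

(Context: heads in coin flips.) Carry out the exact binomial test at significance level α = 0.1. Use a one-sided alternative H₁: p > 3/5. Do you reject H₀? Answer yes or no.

Exact binomial: n=26, k=13, p₀=3/5=0.6000
P(X≥13) from Σ C(n,i)·p₀^i·(1−p₀)^(n−i)
p-value (one-sided, H₁ greater) = 0.89181
At α=0.1: p ≥ α → fail to reject H₀

reject H₀: no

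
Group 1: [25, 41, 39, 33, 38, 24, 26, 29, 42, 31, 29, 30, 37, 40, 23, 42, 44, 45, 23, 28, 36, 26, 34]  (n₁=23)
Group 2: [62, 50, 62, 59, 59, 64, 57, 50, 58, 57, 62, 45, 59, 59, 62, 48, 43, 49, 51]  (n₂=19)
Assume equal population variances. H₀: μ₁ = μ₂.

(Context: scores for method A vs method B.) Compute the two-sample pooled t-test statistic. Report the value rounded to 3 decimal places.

x̄₁=33.261, s₁=7.194, n₁=23
x̄₂=55.579, s₂=6.440, n₂=19
s_p² = [22·7.194² + 18·6.440²]/40 = 47.1267
SE = √(s_p²·(1/23+1/19)) = 2.1282
t = (33.261−55.579)/2.1282 = -10.4867
df = 40

test statistic = -10.487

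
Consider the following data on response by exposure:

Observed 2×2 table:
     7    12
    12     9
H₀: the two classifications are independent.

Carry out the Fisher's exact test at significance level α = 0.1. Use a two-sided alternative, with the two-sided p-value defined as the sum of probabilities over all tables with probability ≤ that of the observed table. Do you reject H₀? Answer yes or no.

Margins: r₁=19, r₂=21, c₁=19, c₂=21, n=40
p_obs = C(19,7)·C(21,12)/C(40,19); sum pmf over tables with pmf ≤ p_obs
p-value (two-sided) = 0.22476
At α=0.1: p ≥ α → fail to reject H₀

reject H₀: no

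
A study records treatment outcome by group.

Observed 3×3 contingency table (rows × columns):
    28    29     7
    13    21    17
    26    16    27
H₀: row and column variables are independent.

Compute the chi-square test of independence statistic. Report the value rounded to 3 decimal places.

test statistic = 18.057

Row totals [64, 51, 69], col totals [67, 66, 51], n=184
χ² = (28−23.30)²/23.30 + (29−22.96)²/22.96 + (7−17.74)²/17.74 + (13−18.57)²/18.57 + (21−18.29)²/18.29 + (17−14.14)²/14.14 + (26−25.12)²/25.12 + (16−24.75)²/24.75 + (27−19.12)²/19.12 = 18.0568
df = 4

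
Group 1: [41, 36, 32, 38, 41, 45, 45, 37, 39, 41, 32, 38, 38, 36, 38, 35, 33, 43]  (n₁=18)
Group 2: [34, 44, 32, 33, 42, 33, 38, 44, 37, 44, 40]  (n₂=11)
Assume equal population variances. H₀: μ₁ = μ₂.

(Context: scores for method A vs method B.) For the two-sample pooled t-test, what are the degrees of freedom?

df = n₁ + n₂ − 2 = 18 + 11 − 2 = 27

degrees of freedom = 27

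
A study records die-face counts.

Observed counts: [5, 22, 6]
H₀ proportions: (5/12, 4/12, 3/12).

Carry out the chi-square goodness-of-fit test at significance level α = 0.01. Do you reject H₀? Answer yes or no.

n = 33; E_i = n·p_i = [13.75, 11.00, 8.25]
χ² = (5−13.75)²/13.75 + (22−11.00)²/11.00 + (6−8.25)²/8.25 = 17.1818
df = 2
p-value (upper-tail) = 0.00019
At α=0.01: p < α → reject H₀

reject H₀: yes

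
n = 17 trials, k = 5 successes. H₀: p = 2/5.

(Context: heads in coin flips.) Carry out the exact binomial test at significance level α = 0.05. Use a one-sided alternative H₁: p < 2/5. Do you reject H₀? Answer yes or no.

reject H₀: no

Exact binomial: n=17, k=5, p₀=2/5=0.4000
P(X≤5) from Σ C(n,i)·p₀^i·(1−p₀)^(n−i)
p-value (one-sided, H₁ less) = 0.26393
At α=0.05: p ≥ α → fail to reject H₀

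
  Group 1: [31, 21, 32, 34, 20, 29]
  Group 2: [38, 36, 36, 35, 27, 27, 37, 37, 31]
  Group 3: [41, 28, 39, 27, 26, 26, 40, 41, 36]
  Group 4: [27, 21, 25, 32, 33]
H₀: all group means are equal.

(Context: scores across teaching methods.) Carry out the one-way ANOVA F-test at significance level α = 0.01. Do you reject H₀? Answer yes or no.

Group means [27.83, 33.78, 33.78, 27.60], grand mean 31.483
SSB = Σnᵢ(x̄ᵢ−x̄)² = 250.097; SSW = ΣΣ(x−x̄ᵢ)² = 799.144
MSB = 250.097/3 = 83.3656; MSW = 799.144/25 = 31.9658
F = MSB/MSW = 2.6080
df = (3, 25)
p-value (upper-tail) = 0.07391
At α=0.01: p ≥ α → fail to reject H₀

reject H₀: no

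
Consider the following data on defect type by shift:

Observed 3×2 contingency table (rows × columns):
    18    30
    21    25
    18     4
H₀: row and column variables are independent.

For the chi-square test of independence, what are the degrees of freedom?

degrees of freedom = 2

df = (r−1)(c−1) = (3−1)·(2−1) = 2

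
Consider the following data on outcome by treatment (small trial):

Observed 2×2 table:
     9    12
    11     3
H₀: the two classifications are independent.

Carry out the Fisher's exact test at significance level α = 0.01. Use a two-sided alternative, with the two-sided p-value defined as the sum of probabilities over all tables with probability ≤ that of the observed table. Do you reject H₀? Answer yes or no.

reject H₀: no

Margins: r₁=21, r₂=14, c₁=20, c₂=15, n=35
p_obs = C(21,9)·C(14,11)/C(35,20); sum pmf over tables with pmf ≤ p_obs
p-value (two-sided) = 0.04614
At α=0.01: p ≥ α → fail to reject H₀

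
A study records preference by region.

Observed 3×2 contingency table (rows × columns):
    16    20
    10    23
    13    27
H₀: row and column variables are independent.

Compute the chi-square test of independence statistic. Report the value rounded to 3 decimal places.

Row totals [36, 33, 40], col totals [39, 70], n=109
χ² = (16−12.88)²/12.88 + (20−23.12)²/23.12 + (10−11.81)²/11.81 + (23−21.19)²/21.19 + (13−14.31)²/14.31 + (27−25.69)²/25.69 = 1.7943
df = 2

test statistic = 1.794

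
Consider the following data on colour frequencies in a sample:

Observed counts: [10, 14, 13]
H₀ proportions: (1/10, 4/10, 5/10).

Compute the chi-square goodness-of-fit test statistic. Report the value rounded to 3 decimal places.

n = 37; E_i = n·p_i = [3.70, 14.80, 18.50]
χ² = (10−3.70)²/3.70 + (14−14.80)²/14.80 + (13−18.50)²/18.50 = 12.4054
df = 2

test statistic = 12.405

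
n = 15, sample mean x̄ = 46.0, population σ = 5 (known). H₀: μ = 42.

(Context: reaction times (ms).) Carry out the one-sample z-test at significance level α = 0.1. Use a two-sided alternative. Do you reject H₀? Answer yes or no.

reject H₀: yes

SE = σ/√n = 5/√15 = 1.2910
z = (x̄−μ₀)/SE = (46.0−42)/1.2910 = 3.0984
p-value (two-sided) = 0.00195
At α=0.1: p < α → reject H₀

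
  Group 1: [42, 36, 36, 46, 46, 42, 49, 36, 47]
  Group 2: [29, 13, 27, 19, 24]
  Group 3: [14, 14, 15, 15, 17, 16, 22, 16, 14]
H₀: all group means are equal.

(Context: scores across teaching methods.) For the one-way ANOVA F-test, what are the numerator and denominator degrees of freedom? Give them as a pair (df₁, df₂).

k = 3 groups, N = 23 total
df = (k−1, N−k) = (3−1, 23−3) = (2, 20)

degrees of freedom = [2, 20]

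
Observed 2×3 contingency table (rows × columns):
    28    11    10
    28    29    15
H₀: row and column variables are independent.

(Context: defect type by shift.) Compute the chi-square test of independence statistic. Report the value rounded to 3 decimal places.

Row totals [49, 72], col totals [56, 40, 25], n=121
χ² = (28−22.68)²/22.68 + (11−16.20)²/16.20 + (10−10.12)²/10.12 + (28−33.32)²/33.32 + (29−23.80)²/23.80 + (15−14.88)²/14.88 = 4.9053
df = 2

test statistic = 4.905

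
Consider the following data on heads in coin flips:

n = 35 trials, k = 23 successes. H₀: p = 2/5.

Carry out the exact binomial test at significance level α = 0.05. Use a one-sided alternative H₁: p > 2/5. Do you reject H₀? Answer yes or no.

reject H₀: yes

Exact binomial: n=35, k=23, p₀=2/5=0.4000
P(X≥23) from Σ C(n,i)·p₀^i·(1−p₀)^(n−i)
p-value (one-sided, H₁ greater) = 0.00187
At α=0.05: p < α → reject H₀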